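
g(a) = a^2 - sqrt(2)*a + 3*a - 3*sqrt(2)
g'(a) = 2*a - sqrt(2) + 3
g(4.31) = 21.17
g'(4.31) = 10.21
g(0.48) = -3.25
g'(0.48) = 2.55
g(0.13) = -4.02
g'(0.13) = 1.85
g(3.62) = 14.60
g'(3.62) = 8.83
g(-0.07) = -4.35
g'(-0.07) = 1.45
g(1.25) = -0.70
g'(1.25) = 4.09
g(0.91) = -1.97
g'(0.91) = 3.41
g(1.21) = -0.86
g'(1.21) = 4.01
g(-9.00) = 62.49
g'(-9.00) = -16.41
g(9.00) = 91.03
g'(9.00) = 19.59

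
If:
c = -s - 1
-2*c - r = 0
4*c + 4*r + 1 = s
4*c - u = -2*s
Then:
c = 2/3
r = -4/3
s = -5/3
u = -2/3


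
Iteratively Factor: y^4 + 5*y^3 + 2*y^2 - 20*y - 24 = (y + 2)*(y^3 + 3*y^2 - 4*y - 12) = (y - 2)*(y + 2)*(y^2 + 5*y + 6) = (y - 2)*(y + 2)*(y + 3)*(y + 2)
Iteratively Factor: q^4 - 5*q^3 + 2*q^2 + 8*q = (q - 4)*(q^3 - q^2 - 2*q) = (q - 4)*(q - 2)*(q^2 + q) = q*(q - 4)*(q - 2)*(q + 1)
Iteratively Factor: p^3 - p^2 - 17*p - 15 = (p - 5)*(p^2 + 4*p + 3) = (p - 5)*(p + 3)*(p + 1)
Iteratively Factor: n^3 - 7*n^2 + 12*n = (n)*(n^2 - 7*n + 12) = n*(n - 3)*(n - 4)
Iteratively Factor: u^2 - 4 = (u - 2)*(u + 2)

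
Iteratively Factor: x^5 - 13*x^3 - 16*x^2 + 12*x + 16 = (x + 2)*(x^4 - 2*x^3 - 9*x^2 + 2*x + 8) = (x - 1)*(x + 2)*(x^3 - x^2 - 10*x - 8) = (x - 4)*(x - 1)*(x + 2)*(x^2 + 3*x + 2) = (x - 4)*(x - 1)*(x + 2)^2*(x + 1)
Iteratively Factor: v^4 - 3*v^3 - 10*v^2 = (v)*(v^3 - 3*v^2 - 10*v) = v*(v - 5)*(v^2 + 2*v) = v^2*(v - 5)*(v + 2)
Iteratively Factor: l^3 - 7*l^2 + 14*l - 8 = (l - 1)*(l^2 - 6*l + 8) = (l - 2)*(l - 1)*(l - 4)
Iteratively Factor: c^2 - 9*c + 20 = (c - 4)*(c - 5)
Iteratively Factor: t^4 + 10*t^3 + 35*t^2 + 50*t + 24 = (t + 1)*(t^3 + 9*t^2 + 26*t + 24) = (t + 1)*(t + 2)*(t^2 + 7*t + 12) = (t + 1)*(t + 2)*(t + 3)*(t + 4)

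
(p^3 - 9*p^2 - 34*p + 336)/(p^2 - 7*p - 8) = (p^2 - p - 42)/(p + 1)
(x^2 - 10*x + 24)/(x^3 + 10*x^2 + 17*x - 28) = (x^2 - 10*x + 24)/(x^3 + 10*x^2 + 17*x - 28)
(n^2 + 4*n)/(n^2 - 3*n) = (n + 4)/(n - 3)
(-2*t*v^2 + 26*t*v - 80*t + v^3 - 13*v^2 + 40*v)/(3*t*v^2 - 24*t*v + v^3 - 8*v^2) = (-2*t*v + 10*t + v^2 - 5*v)/(v*(3*t + v))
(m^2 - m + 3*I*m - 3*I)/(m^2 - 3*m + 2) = (m + 3*I)/(m - 2)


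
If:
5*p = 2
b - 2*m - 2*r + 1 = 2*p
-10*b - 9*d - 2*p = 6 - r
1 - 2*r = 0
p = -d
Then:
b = -27/100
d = -2/5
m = -107/200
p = 2/5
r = 1/2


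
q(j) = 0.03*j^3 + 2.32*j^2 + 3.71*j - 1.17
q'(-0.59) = 1.00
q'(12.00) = 72.35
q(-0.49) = -2.43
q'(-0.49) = 1.46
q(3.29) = 37.22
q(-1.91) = -0.00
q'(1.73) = 12.01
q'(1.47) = 10.73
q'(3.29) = 19.95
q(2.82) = 28.41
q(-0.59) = -2.56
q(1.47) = 9.39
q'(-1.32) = -2.26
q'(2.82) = 17.51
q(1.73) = 12.35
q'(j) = 0.09*j^2 + 4.64*j + 3.71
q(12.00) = 429.27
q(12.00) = 429.27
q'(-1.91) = -4.82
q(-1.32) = -2.09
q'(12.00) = 72.35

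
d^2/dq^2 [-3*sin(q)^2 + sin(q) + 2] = -sin(q) - 6*cos(2*q)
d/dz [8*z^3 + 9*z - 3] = 24*z^2 + 9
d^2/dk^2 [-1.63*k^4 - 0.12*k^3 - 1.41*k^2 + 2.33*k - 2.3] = -19.56*k^2 - 0.72*k - 2.82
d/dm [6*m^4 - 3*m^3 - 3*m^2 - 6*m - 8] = 24*m^3 - 9*m^2 - 6*m - 6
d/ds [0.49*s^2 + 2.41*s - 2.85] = 0.98*s + 2.41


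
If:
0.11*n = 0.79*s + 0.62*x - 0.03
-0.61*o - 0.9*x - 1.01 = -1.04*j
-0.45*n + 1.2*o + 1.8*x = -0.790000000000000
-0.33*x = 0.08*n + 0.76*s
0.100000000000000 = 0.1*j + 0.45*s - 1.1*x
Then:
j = 0.54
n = -0.20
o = -0.69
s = 0.03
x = -0.03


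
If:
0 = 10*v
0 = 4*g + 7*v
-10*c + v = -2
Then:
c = 1/5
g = 0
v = 0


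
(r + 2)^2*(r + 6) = r^3 + 10*r^2 + 28*r + 24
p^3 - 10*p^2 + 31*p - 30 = (p - 5)*(p - 3)*(p - 2)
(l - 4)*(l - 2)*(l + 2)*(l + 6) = l^4 + 2*l^3 - 28*l^2 - 8*l + 96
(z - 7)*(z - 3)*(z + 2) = z^3 - 8*z^2 + z + 42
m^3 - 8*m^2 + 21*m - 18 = (m - 3)^2*(m - 2)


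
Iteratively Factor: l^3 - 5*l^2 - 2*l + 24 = (l - 4)*(l^2 - l - 6) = (l - 4)*(l + 2)*(l - 3)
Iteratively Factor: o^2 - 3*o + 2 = (o - 1)*(o - 2)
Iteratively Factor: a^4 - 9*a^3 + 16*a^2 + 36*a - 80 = (a - 4)*(a^3 - 5*a^2 - 4*a + 20) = (a - 4)*(a + 2)*(a^2 - 7*a + 10) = (a - 4)*(a - 2)*(a + 2)*(a - 5)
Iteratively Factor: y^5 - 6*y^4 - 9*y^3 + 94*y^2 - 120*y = (y)*(y^4 - 6*y^3 - 9*y^2 + 94*y - 120) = y*(y - 5)*(y^3 - y^2 - 14*y + 24) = y*(y - 5)*(y - 3)*(y^2 + 2*y - 8) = y*(y - 5)*(y - 3)*(y + 4)*(y - 2)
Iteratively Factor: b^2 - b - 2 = (b - 2)*(b + 1)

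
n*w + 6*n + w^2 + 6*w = (n + w)*(w + 6)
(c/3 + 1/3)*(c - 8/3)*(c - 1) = c^3/3 - 8*c^2/9 - c/3 + 8/9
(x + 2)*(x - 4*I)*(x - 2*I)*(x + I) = x^4 + 2*x^3 - 5*I*x^3 - 2*x^2 - 10*I*x^2 - 4*x - 8*I*x - 16*I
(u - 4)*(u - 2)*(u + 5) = u^3 - u^2 - 22*u + 40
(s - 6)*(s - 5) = s^2 - 11*s + 30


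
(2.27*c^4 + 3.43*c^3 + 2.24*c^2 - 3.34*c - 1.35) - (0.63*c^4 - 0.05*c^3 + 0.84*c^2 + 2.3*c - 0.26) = 1.64*c^4 + 3.48*c^3 + 1.4*c^2 - 5.64*c - 1.09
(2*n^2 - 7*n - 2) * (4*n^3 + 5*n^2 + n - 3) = 8*n^5 - 18*n^4 - 41*n^3 - 23*n^2 + 19*n + 6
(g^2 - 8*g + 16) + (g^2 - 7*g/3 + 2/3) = 2*g^2 - 31*g/3 + 50/3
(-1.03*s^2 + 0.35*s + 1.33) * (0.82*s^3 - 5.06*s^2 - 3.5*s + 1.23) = -0.8446*s^5 + 5.4988*s^4 + 2.9246*s^3 - 9.2217*s^2 - 4.2245*s + 1.6359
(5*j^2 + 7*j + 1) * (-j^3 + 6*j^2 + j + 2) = -5*j^5 + 23*j^4 + 46*j^3 + 23*j^2 + 15*j + 2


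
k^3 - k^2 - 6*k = k*(k - 3)*(k + 2)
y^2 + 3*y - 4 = (y - 1)*(y + 4)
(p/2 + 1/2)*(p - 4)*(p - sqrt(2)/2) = p^3/2 - 3*p^2/2 - sqrt(2)*p^2/4 - 2*p + 3*sqrt(2)*p/4 + sqrt(2)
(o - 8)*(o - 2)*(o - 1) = o^3 - 11*o^2 + 26*o - 16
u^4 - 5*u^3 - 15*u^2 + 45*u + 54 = (u - 6)*(u - 3)*(u + 1)*(u + 3)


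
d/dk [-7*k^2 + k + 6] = 1 - 14*k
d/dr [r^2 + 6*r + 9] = 2*r + 6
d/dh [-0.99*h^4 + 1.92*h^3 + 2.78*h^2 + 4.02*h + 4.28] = -3.96*h^3 + 5.76*h^2 + 5.56*h + 4.02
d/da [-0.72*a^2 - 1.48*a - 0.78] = -1.44*a - 1.48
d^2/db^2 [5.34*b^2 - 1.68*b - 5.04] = 10.6800000000000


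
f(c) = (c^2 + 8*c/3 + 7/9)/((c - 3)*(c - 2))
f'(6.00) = -1.34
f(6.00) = 4.40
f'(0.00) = 0.55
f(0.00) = 0.13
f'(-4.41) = -0.08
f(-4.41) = 0.18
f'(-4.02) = -0.08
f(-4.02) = 0.15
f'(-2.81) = -0.09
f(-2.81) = 0.04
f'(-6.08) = -0.06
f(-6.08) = 0.29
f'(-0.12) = 0.42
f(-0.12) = 0.07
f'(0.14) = 0.75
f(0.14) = 0.22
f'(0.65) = 2.33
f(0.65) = 0.92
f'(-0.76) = 0.07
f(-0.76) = -0.06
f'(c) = (2*c + 8/3)/((c - 3)*(c - 2)) - (c^2 + 8*c/3 + 7/9)/((c - 3)*(c - 2)^2) - (c^2 + 8*c/3 + 7/9)/((c - 3)^2*(c - 2)) = (-69*c^2 + 94*c + 179)/(9*(c^4 - 10*c^3 + 37*c^2 - 60*c + 36))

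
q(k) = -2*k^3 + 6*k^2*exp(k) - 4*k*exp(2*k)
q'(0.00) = -4.00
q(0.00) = 0.00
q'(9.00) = -4985344908.58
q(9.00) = -2359822248.16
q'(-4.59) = -125.68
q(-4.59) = 194.69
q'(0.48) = -10.32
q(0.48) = -3.00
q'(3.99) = -97299.78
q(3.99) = -41597.71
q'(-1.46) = -13.47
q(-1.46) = 9.51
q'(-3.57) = -75.50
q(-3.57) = 93.16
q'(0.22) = -5.58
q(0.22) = -1.03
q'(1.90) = -582.67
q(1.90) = -208.63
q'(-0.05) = -3.83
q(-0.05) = 0.20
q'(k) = 6*k^2*exp(k) - 6*k^2 - 8*k*exp(2*k) + 12*k*exp(k) - 4*exp(2*k)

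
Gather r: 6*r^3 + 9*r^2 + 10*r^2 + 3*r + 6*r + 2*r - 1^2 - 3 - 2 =6*r^3 + 19*r^2 + 11*r - 6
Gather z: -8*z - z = -9*z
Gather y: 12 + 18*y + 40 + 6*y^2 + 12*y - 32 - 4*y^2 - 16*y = 2*y^2 + 14*y + 20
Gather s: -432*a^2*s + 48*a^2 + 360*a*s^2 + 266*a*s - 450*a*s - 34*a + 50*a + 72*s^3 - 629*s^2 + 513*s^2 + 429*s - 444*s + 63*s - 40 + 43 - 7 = 48*a^2 + 16*a + 72*s^3 + s^2*(360*a - 116) + s*(-432*a^2 - 184*a + 48) - 4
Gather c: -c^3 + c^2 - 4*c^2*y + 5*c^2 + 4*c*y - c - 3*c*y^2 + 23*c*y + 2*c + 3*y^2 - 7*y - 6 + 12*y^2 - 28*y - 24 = -c^3 + c^2*(6 - 4*y) + c*(-3*y^2 + 27*y + 1) + 15*y^2 - 35*y - 30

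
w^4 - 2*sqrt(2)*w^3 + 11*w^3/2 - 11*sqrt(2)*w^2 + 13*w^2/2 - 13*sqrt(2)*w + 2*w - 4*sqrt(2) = (w + 1/2)*(w + 1)*(w + 4)*(w - 2*sqrt(2))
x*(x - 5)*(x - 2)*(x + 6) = x^4 - x^3 - 32*x^2 + 60*x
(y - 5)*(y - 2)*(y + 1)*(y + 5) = y^4 - y^3 - 27*y^2 + 25*y + 50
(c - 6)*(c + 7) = c^2 + c - 42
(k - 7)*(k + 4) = k^2 - 3*k - 28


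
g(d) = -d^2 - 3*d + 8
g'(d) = -2*d - 3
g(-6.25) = -12.31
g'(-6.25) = 9.50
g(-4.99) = -1.93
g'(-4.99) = 6.98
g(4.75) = -28.81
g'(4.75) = -12.50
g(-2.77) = 8.64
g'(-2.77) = 2.54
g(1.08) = 3.59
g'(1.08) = -5.16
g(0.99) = 4.05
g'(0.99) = -4.98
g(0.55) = 6.05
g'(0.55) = -4.10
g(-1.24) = 10.18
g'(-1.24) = -0.52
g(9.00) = -100.00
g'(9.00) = -21.00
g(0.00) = 8.00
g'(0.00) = -3.00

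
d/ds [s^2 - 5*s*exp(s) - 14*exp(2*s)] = -5*s*exp(s) + 2*s - 28*exp(2*s) - 5*exp(s)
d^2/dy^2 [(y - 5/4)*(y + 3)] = 2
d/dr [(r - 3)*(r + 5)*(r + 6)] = 3*r^2 + 16*r - 3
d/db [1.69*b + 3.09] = 1.69000000000000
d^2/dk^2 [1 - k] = 0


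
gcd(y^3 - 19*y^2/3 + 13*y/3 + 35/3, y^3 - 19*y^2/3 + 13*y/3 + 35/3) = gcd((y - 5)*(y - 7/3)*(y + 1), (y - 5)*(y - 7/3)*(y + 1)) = y^3 - 19*y^2/3 + 13*y/3 + 35/3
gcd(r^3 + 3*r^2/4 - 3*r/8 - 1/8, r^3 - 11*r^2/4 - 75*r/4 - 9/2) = r + 1/4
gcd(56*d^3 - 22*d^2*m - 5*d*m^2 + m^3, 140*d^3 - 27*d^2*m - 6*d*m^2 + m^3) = 7*d - m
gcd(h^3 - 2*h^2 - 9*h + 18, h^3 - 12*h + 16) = h - 2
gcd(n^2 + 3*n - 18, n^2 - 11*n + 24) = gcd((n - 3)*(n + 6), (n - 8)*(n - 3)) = n - 3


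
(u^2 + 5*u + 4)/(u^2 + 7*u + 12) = (u + 1)/(u + 3)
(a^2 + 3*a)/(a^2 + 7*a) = (a + 3)/(a + 7)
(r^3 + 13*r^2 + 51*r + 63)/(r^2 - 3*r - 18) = (r^2 + 10*r + 21)/(r - 6)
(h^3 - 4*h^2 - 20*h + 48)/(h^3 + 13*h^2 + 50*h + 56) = (h^2 - 8*h + 12)/(h^2 + 9*h + 14)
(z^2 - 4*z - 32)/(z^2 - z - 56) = (z + 4)/(z + 7)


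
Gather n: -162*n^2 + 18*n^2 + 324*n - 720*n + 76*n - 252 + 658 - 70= -144*n^2 - 320*n + 336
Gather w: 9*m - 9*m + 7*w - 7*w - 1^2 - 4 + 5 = 0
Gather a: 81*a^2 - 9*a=81*a^2 - 9*a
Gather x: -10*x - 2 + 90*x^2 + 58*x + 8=90*x^2 + 48*x + 6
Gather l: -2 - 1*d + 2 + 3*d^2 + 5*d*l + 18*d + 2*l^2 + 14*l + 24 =3*d^2 + 17*d + 2*l^2 + l*(5*d + 14) + 24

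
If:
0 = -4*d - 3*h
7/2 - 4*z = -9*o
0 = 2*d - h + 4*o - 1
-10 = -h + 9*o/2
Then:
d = 267/58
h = -178/29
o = -104/29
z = -1669/232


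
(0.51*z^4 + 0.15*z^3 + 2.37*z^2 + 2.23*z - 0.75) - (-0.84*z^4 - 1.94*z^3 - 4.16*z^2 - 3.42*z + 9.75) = 1.35*z^4 + 2.09*z^3 + 6.53*z^2 + 5.65*z - 10.5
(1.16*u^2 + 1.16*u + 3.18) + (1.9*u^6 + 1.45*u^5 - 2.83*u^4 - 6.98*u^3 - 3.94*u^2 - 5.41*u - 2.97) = 1.9*u^6 + 1.45*u^5 - 2.83*u^4 - 6.98*u^3 - 2.78*u^2 - 4.25*u + 0.21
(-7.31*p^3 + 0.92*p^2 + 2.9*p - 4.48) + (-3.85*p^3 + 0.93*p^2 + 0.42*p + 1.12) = -11.16*p^3 + 1.85*p^2 + 3.32*p - 3.36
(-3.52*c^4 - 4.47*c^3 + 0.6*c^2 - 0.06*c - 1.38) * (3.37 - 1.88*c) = 6.6176*c^5 - 3.4588*c^4 - 16.1919*c^3 + 2.1348*c^2 + 2.3922*c - 4.6506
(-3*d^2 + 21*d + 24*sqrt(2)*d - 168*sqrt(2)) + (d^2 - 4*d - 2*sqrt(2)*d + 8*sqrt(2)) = -2*d^2 + 17*d + 22*sqrt(2)*d - 160*sqrt(2)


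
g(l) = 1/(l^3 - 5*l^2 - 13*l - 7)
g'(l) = (-3*l^2 + 10*l + 13)/(l^3 - 5*l^2 - 13*l - 7)^2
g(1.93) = -0.02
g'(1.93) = 0.01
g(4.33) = -0.01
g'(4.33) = 0.00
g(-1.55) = -0.39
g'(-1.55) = -1.45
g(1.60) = -0.03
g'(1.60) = 0.02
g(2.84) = -0.02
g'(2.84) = 0.00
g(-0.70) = -1.44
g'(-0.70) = 9.43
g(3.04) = -0.02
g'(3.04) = 0.00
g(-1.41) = -0.71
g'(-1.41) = -3.53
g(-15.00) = 0.00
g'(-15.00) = 0.00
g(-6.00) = 0.00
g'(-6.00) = 0.00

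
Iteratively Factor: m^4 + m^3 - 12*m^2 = (m)*(m^3 + m^2 - 12*m) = m*(m + 4)*(m^2 - 3*m) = m^2*(m + 4)*(m - 3)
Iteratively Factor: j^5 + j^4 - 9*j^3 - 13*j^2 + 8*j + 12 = (j + 1)*(j^4 - 9*j^2 - 4*j + 12) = (j + 1)*(j + 2)*(j^3 - 2*j^2 - 5*j + 6) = (j + 1)*(j + 2)^2*(j^2 - 4*j + 3) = (j - 1)*(j + 1)*(j + 2)^2*(j - 3)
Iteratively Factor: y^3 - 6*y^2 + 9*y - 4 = (y - 1)*(y^2 - 5*y + 4) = (y - 1)^2*(y - 4)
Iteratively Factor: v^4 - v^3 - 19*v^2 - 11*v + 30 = (v + 3)*(v^3 - 4*v^2 - 7*v + 10) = (v - 5)*(v + 3)*(v^2 + v - 2) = (v - 5)*(v - 1)*(v + 3)*(v + 2)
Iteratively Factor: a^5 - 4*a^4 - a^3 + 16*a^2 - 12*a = (a)*(a^4 - 4*a^3 - a^2 + 16*a - 12) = a*(a - 3)*(a^3 - a^2 - 4*a + 4) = a*(a - 3)*(a - 1)*(a^2 - 4) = a*(a - 3)*(a - 1)*(a + 2)*(a - 2)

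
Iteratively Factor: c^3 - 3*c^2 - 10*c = (c + 2)*(c^2 - 5*c) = (c - 5)*(c + 2)*(c)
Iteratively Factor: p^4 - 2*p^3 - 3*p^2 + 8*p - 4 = (p - 2)*(p^3 - 3*p + 2) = (p - 2)*(p - 1)*(p^2 + p - 2) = (p - 2)*(p - 1)^2*(p + 2)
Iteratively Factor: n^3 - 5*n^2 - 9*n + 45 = (n - 5)*(n^2 - 9) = (n - 5)*(n + 3)*(n - 3)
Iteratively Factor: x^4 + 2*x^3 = (x)*(x^3 + 2*x^2) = x^2*(x^2 + 2*x) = x^2*(x + 2)*(x)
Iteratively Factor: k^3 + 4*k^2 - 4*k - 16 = (k + 4)*(k^2 - 4) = (k + 2)*(k + 4)*(k - 2)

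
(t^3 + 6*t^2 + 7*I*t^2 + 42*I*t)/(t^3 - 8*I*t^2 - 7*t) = (t^2 + t*(6 + 7*I) + 42*I)/(t^2 - 8*I*t - 7)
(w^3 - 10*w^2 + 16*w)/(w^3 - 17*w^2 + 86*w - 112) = w/(w - 7)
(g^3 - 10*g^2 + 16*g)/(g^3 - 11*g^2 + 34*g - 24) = g*(g^2 - 10*g + 16)/(g^3 - 11*g^2 + 34*g - 24)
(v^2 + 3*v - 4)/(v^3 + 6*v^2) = (v^2 + 3*v - 4)/(v^2*(v + 6))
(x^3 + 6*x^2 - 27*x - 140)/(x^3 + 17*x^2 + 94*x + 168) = (x - 5)/(x + 6)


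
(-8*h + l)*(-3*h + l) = 24*h^2 - 11*h*l + l^2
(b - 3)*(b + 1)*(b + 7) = b^3 + 5*b^2 - 17*b - 21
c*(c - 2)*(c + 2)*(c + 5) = c^4 + 5*c^3 - 4*c^2 - 20*c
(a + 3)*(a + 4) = a^2 + 7*a + 12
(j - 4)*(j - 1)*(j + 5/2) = j^3 - 5*j^2/2 - 17*j/2 + 10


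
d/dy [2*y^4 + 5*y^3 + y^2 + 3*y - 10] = 8*y^3 + 15*y^2 + 2*y + 3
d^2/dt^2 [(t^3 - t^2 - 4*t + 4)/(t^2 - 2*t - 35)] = 6*(11*t^3 + 39*t^2 + 1077*t - 263)/(t^6 - 6*t^5 - 93*t^4 + 412*t^3 + 3255*t^2 - 7350*t - 42875)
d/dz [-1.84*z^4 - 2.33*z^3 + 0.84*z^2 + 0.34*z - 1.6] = -7.36*z^3 - 6.99*z^2 + 1.68*z + 0.34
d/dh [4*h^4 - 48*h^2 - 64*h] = 16*h^3 - 96*h - 64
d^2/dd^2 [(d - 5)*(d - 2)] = 2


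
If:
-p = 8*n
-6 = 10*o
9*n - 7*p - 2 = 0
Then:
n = 2/65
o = -3/5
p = -16/65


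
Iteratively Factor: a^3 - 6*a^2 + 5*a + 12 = (a - 4)*(a^2 - 2*a - 3) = (a - 4)*(a + 1)*(a - 3)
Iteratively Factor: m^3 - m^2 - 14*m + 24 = (m + 4)*(m^2 - 5*m + 6) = (m - 3)*(m + 4)*(m - 2)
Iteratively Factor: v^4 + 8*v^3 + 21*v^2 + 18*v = (v + 3)*(v^3 + 5*v^2 + 6*v) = (v + 2)*(v + 3)*(v^2 + 3*v) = v*(v + 2)*(v + 3)*(v + 3)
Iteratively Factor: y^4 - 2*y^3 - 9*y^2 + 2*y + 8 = (y - 4)*(y^3 + 2*y^2 - y - 2) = (y - 4)*(y + 2)*(y^2 - 1) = (y - 4)*(y - 1)*(y + 2)*(y + 1)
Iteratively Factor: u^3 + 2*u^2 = (u)*(u^2 + 2*u) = u*(u + 2)*(u)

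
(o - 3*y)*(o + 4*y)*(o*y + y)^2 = o^4*y^2 + o^3*y^3 + 2*o^3*y^2 - 12*o^2*y^4 + 2*o^2*y^3 + o^2*y^2 - 24*o*y^4 + o*y^3 - 12*y^4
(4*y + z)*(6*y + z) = 24*y^2 + 10*y*z + z^2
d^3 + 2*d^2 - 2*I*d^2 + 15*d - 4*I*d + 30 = (d + 2)*(d - 5*I)*(d + 3*I)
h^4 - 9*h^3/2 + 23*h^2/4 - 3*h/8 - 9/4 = (h - 2)*(h - 3/2)^2*(h + 1/2)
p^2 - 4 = (p - 2)*(p + 2)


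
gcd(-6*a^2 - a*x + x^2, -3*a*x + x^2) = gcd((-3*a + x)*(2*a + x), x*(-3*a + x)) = -3*a + x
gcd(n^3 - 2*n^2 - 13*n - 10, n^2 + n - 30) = n - 5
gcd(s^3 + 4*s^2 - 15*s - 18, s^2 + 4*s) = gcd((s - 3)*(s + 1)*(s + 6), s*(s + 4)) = 1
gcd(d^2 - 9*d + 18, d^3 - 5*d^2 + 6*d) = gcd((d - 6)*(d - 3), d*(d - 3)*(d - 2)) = d - 3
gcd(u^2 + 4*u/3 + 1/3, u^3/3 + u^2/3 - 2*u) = 1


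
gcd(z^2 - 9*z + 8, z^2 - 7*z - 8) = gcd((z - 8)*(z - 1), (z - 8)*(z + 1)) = z - 8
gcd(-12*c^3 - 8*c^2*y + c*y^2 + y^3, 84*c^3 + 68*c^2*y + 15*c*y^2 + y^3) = 2*c + y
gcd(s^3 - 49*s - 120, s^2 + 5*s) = s + 5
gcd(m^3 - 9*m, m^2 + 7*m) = m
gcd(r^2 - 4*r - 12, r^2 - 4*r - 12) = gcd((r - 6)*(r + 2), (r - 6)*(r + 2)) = r^2 - 4*r - 12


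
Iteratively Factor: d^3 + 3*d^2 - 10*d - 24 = (d + 4)*(d^2 - d - 6) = (d + 2)*(d + 4)*(d - 3)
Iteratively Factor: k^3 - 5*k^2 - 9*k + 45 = (k + 3)*(k^2 - 8*k + 15) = (k - 5)*(k + 3)*(k - 3)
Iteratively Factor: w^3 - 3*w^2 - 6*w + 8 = (w - 4)*(w^2 + w - 2) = (w - 4)*(w + 2)*(w - 1)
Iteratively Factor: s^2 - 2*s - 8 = (s + 2)*(s - 4)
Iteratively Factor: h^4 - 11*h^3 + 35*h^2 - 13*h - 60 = (h - 3)*(h^3 - 8*h^2 + 11*h + 20) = (h - 4)*(h - 3)*(h^2 - 4*h - 5) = (h - 4)*(h - 3)*(h + 1)*(h - 5)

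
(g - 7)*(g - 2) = g^2 - 9*g + 14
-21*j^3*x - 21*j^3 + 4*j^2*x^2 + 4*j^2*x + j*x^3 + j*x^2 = (-3*j + x)*(7*j + x)*(j*x + j)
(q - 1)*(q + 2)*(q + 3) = q^3 + 4*q^2 + q - 6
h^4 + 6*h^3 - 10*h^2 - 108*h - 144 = (h + 2)*(h + 4)*(h - 3*sqrt(2))*(h + 3*sqrt(2))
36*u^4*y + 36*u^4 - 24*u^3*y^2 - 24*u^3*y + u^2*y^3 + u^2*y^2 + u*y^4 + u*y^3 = (-3*u + y)*(-2*u + y)*(6*u + y)*(u*y + u)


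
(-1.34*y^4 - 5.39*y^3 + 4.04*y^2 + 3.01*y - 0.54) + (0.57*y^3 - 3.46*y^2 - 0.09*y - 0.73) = -1.34*y^4 - 4.82*y^3 + 0.58*y^2 + 2.92*y - 1.27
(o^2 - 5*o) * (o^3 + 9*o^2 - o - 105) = o^5 + 4*o^4 - 46*o^3 - 100*o^2 + 525*o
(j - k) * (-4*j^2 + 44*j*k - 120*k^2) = -4*j^3 + 48*j^2*k - 164*j*k^2 + 120*k^3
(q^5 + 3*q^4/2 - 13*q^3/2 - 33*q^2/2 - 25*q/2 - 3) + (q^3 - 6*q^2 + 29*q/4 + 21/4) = q^5 + 3*q^4/2 - 11*q^3/2 - 45*q^2/2 - 21*q/4 + 9/4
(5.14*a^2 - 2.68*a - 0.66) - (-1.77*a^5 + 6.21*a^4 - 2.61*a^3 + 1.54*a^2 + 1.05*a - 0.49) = 1.77*a^5 - 6.21*a^4 + 2.61*a^3 + 3.6*a^2 - 3.73*a - 0.17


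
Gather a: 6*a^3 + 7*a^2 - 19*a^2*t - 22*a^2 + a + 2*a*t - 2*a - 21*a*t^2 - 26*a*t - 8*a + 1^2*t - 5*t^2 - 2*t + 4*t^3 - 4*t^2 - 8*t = 6*a^3 + a^2*(-19*t - 15) + a*(-21*t^2 - 24*t - 9) + 4*t^3 - 9*t^2 - 9*t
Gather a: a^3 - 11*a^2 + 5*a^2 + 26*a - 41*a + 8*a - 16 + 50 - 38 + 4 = a^3 - 6*a^2 - 7*a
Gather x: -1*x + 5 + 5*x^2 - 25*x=5*x^2 - 26*x + 5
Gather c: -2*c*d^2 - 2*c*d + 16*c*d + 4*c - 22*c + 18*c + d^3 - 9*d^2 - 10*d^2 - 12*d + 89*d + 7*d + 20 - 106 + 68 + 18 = c*(-2*d^2 + 14*d) + d^3 - 19*d^2 + 84*d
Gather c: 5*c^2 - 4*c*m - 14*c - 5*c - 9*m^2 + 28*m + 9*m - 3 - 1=5*c^2 + c*(-4*m - 19) - 9*m^2 + 37*m - 4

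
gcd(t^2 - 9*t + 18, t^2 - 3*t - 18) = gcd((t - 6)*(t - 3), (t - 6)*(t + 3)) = t - 6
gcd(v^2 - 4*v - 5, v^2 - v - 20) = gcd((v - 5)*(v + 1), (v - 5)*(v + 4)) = v - 5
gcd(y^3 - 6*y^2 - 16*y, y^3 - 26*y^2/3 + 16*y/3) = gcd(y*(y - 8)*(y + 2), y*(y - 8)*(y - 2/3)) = y^2 - 8*y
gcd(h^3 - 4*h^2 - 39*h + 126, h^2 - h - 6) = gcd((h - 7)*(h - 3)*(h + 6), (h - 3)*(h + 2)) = h - 3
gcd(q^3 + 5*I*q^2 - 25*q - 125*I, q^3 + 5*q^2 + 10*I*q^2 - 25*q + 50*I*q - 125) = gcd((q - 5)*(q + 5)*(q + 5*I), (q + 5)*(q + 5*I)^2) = q^2 + q*(5 + 5*I) + 25*I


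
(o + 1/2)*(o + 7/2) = o^2 + 4*o + 7/4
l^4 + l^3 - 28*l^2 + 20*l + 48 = (l - 4)*(l - 2)*(l + 1)*(l + 6)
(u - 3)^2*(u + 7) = u^3 + u^2 - 33*u + 63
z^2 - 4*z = z*(z - 4)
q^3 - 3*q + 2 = (q - 1)^2*(q + 2)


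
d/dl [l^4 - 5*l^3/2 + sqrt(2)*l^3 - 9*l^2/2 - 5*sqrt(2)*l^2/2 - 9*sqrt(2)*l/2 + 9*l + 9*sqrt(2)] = 4*l^3 - 15*l^2/2 + 3*sqrt(2)*l^2 - 9*l - 5*sqrt(2)*l - 9*sqrt(2)/2 + 9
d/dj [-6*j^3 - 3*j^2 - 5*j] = -18*j^2 - 6*j - 5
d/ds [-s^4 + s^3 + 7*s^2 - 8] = s*(-4*s^2 + 3*s + 14)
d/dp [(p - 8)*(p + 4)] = 2*p - 4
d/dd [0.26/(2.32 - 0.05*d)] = 0.013/(0.05*d - 2.32)^2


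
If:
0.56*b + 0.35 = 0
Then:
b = -0.62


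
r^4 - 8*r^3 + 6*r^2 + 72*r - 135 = (r - 5)*(r - 3)^2*(r + 3)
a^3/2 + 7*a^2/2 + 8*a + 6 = (a/2 + 1)*(a + 2)*(a + 3)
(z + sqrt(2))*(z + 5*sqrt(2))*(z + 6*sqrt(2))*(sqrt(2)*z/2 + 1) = sqrt(2)*z^4/2 + 13*z^3 + 53*sqrt(2)*z^2 + 142*z + 60*sqrt(2)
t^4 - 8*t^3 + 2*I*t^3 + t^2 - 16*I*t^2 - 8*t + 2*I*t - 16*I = (t - 8)*(t - I)*(t + I)*(t + 2*I)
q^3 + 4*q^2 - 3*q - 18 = (q - 2)*(q + 3)^2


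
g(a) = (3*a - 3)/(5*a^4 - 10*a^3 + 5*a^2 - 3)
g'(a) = (3*a - 3)*(-20*a^3 + 30*a^2 - 10*a)/(5*a^4 - 10*a^3 + 5*a^2 - 3)^2 + 3/(5*a^4 - 10*a^3 + 5*a^2 - 3) = 3*(5*a^4 - 10*a^3 + 5*a^2 - 10*a*(a - 1)*(2*a^2 - 3*a + 1) - 3)/(5*a^4 - 10*a^3 + 5*a^2 - 3)^2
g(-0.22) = 1.39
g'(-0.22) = -3.17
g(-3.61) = -0.01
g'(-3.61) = -0.01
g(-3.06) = -0.02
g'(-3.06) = -0.01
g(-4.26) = -0.01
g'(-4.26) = -0.00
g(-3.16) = -0.01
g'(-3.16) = -0.01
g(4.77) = 0.01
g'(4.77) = -0.00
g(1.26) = -0.32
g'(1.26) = -1.86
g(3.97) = 0.01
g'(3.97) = -0.01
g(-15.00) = 0.00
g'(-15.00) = 0.00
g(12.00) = 0.00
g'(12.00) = 0.00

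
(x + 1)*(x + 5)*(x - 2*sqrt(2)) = x^3 - 2*sqrt(2)*x^2 + 6*x^2 - 12*sqrt(2)*x + 5*x - 10*sqrt(2)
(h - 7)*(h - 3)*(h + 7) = h^3 - 3*h^2 - 49*h + 147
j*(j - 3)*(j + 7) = j^3 + 4*j^2 - 21*j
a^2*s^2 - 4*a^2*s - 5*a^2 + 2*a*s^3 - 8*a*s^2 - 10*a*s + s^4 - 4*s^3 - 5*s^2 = (a + s)^2*(s - 5)*(s + 1)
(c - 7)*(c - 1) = c^2 - 8*c + 7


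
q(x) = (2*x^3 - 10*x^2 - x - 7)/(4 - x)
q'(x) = (6*x^2 - 20*x - 1)/(4 - x) + (2*x^3 - 10*x^2 - x - 7)/(4 - x)^2 = (-4*x^3 + 34*x^2 - 80*x - 11)/(x^2 - 8*x + 16)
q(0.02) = -1.76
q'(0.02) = -0.79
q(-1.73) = -7.95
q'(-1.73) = 7.61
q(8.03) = -93.23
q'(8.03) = -32.77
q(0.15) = -1.91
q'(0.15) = -1.50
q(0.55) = -2.97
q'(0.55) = -3.81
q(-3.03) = -21.54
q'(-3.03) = 13.25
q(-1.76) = -8.18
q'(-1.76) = 7.74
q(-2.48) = -14.90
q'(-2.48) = 10.90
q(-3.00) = -21.14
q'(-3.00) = 13.12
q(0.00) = -1.75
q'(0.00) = -0.69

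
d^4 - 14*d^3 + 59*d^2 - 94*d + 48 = (d - 8)*(d - 3)*(d - 2)*(d - 1)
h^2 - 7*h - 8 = (h - 8)*(h + 1)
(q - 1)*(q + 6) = q^2 + 5*q - 6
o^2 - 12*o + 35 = (o - 7)*(o - 5)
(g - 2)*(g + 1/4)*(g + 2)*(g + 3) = g^4 + 13*g^3/4 - 13*g^2/4 - 13*g - 3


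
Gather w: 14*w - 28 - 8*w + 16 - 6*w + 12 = 0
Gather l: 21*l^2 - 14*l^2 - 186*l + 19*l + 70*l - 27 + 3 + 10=7*l^2 - 97*l - 14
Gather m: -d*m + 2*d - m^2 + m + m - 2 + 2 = 2*d - m^2 + m*(2 - d)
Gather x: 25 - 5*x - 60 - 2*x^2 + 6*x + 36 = -2*x^2 + x + 1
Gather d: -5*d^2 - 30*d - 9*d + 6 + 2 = -5*d^2 - 39*d + 8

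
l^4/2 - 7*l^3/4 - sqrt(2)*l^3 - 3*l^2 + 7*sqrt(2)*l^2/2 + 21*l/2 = l*(l/2 + sqrt(2)/2)*(l - 7/2)*(l - 3*sqrt(2))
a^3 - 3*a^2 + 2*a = a*(a - 2)*(a - 1)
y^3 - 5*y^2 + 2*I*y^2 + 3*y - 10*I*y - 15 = (y - 5)*(y - I)*(y + 3*I)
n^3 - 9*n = n*(n - 3)*(n + 3)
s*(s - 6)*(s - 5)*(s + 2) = s^4 - 9*s^3 + 8*s^2 + 60*s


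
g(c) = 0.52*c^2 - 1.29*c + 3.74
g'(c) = 1.04*c - 1.29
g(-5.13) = 24.04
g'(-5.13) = -6.63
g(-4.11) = 17.83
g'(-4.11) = -5.56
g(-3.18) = 13.10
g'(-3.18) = -4.60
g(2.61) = 3.92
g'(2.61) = 1.42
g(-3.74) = 15.84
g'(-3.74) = -5.18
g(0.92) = 2.99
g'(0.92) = -0.33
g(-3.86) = 16.47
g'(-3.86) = -5.30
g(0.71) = 3.09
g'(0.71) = -0.55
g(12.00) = 63.14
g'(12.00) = 11.19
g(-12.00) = 94.10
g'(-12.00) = -13.77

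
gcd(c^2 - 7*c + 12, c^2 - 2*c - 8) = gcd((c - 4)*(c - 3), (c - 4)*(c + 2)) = c - 4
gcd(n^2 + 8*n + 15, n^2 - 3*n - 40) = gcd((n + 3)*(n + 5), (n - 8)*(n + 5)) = n + 5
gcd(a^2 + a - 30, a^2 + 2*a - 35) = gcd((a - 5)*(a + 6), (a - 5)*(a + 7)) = a - 5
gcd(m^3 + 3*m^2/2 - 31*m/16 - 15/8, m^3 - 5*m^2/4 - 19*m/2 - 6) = m^2 + 11*m/4 + 3/2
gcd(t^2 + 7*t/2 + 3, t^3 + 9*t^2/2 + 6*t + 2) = t + 2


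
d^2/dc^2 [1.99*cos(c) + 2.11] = -1.99*cos(c)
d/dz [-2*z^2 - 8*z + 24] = -4*z - 8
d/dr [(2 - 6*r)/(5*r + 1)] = -16/(5*r + 1)^2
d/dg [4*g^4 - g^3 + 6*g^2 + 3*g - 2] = 16*g^3 - 3*g^2 + 12*g + 3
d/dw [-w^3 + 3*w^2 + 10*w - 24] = -3*w^2 + 6*w + 10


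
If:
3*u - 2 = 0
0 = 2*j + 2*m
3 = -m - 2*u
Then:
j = 13/3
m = -13/3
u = 2/3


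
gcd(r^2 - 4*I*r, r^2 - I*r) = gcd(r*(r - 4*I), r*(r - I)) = r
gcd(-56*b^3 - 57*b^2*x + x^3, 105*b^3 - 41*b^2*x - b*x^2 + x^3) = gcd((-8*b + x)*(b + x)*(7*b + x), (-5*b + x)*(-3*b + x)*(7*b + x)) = 7*b + x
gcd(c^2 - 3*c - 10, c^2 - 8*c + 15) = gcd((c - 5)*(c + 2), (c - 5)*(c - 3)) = c - 5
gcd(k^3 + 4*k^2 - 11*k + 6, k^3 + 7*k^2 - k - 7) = k - 1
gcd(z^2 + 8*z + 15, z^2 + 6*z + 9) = z + 3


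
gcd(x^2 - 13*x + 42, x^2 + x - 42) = x - 6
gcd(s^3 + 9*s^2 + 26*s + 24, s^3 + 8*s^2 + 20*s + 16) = s^2 + 6*s + 8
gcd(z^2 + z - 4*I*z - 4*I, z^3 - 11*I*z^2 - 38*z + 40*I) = z - 4*I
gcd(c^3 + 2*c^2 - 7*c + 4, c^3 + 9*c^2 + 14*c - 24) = c^2 + 3*c - 4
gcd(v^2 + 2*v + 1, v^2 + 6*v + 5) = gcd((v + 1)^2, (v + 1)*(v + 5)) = v + 1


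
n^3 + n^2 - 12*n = n*(n - 3)*(n + 4)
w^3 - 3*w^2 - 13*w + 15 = (w - 5)*(w - 1)*(w + 3)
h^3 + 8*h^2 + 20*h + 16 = (h + 2)^2*(h + 4)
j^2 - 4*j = j*(j - 4)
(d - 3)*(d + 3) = d^2 - 9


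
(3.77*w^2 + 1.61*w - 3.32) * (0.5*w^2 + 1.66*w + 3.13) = 1.885*w^4 + 7.0632*w^3 + 12.8127*w^2 - 0.4719*w - 10.3916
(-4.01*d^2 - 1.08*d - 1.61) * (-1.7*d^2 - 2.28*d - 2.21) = 6.817*d^4 + 10.9788*d^3 + 14.0615*d^2 + 6.0576*d + 3.5581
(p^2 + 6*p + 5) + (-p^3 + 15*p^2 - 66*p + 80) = -p^3 + 16*p^2 - 60*p + 85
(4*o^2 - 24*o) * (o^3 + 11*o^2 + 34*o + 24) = 4*o^5 + 20*o^4 - 128*o^3 - 720*o^2 - 576*o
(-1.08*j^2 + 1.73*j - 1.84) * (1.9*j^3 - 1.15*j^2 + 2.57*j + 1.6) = -2.052*j^5 + 4.529*j^4 - 8.2611*j^3 + 4.8341*j^2 - 1.9608*j - 2.944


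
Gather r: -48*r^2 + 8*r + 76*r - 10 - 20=-48*r^2 + 84*r - 30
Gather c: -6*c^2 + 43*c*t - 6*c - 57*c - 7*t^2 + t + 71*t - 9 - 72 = -6*c^2 + c*(43*t - 63) - 7*t^2 + 72*t - 81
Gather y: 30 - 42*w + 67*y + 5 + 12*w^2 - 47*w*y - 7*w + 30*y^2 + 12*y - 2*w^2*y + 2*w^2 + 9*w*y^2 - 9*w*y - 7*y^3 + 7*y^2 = 14*w^2 - 49*w - 7*y^3 + y^2*(9*w + 37) + y*(-2*w^2 - 56*w + 79) + 35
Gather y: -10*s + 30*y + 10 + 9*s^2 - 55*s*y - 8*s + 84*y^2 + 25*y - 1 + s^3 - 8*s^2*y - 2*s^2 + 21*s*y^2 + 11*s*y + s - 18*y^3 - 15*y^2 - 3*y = s^3 + 7*s^2 - 17*s - 18*y^3 + y^2*(21*s + 69) + y*(-8*s^2 - 44*s + 52) + 9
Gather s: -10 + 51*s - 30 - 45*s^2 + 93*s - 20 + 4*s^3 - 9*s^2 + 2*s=4*s^3 - 54*s^2 + 146*s - 60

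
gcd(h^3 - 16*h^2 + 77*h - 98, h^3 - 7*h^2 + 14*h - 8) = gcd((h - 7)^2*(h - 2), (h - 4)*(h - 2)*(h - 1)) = h - 2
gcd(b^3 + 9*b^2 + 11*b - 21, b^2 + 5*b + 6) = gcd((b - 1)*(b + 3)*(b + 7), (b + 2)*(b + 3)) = b + 3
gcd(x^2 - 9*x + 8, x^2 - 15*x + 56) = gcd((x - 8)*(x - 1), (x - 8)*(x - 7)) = x - 8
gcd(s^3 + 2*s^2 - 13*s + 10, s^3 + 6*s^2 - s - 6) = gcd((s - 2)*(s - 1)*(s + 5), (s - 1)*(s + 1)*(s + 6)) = s - 1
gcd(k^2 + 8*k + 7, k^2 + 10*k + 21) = k + 7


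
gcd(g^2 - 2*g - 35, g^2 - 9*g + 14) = g - 7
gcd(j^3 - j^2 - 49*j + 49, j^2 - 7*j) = j - 7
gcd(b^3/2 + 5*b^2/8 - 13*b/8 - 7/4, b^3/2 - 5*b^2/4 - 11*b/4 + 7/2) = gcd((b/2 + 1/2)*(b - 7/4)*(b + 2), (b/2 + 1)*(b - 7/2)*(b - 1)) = b + 2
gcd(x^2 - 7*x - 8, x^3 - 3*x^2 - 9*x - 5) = x + 1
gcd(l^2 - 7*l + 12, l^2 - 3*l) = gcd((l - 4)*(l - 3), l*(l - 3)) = l - 3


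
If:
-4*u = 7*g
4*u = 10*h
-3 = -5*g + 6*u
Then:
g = 6/31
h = -21/155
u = -21/62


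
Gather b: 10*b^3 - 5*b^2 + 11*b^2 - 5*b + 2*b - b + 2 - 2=10*b^3 + 6*b^2 - 4*b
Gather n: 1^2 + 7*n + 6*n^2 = 6*n^2 + 7*n + 1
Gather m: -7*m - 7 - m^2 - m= -m^2 - 8*m - 7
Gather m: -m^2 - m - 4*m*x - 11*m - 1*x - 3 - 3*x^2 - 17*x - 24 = -m^2 + m*(-4*x - 12) - 3*x^2 - 18*x - 27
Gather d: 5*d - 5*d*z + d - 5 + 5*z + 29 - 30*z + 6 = d*(6 - 5*z) - 25*z + 30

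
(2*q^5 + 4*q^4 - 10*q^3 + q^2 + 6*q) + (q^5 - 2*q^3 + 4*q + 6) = 3*q^5 + 4*q^4 - 12*q^3 + q^2 + 10*q + 6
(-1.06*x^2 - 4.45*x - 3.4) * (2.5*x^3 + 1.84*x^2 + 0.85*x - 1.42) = -2.65*x^5 - 13.0754*x^4 - 17.589*x^3 - 8.5333*x^2 + 3.429*x + 4.828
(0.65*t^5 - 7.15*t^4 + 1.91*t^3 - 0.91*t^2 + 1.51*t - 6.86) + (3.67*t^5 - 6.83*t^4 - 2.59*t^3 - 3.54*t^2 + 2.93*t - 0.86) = 4.32*t^5 - 13.98*t^4 - 0.68*t^3 - 4.45*t^2 + 4.44*t - 7.72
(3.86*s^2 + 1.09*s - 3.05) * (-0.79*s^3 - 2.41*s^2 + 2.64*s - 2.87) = -3.0494*s^5 - 10.1637*s^4 + 9.973*s^3 - 0.850099999999999*s^2 - 11.1803*s + 8.7535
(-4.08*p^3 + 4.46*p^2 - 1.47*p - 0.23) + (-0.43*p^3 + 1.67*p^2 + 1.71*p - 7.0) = -4.51*p^3 + 6.13*p^2 + 0.24*p - 7.23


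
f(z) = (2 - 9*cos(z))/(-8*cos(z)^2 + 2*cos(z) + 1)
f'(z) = (2 - 9*cos(z))*(-16*sin(z)*cos(z) + 2*sin(z))/(-8*cos(z)^2 + 2*cos(z) + 1)^2 + 9*sin(z)/(-8*cos(z)^2 + 2*cos(z) + 1)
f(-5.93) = 1.55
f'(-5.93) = 0.92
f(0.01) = 1.40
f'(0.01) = 0.02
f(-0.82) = 3.05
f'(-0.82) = -9.77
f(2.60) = -1.47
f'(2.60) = 1.11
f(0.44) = 1.64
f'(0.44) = 1.31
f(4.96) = -0.20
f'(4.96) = -9.02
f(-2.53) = -1.56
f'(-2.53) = -1.39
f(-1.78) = 16.15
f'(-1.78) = -387.71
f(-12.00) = 1.86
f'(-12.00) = 2.21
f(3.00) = -1.24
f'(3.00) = 0.21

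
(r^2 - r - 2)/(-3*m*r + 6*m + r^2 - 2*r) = (r + 1)/(-3*m + r)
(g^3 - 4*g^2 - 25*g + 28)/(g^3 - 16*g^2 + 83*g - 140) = (g^2 + 3*g - 4)/(g^2 - 9*g + 20)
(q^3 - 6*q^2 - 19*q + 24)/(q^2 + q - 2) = (q^2 - 5*q - 24)/(q + 2)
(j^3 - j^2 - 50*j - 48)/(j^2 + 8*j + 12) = (j^2 - 7*j - 8)/(j + 2)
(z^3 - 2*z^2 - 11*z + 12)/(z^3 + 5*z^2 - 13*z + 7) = (z^2 - z - 12)/(z^2 + 6*z - 7)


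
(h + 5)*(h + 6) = h^2 + 11*h + 30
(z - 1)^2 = z^2 - 2*z + 1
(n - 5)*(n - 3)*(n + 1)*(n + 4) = n^4 - 3*n^3 - 21*n^2 + 43*n + 60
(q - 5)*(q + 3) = q^2 - 2*q - 15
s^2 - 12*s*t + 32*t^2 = (s - 8*t)*(s - 4*t)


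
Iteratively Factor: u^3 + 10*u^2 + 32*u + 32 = (u + 4)*(u^2 + 6*u + 8) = (u + 4)^2*(u + 2)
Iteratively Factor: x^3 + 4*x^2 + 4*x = (x + 2)*(x^2 + 2*x) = (x + 2)^2*(x)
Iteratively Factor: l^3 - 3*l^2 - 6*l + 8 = (l - 4)*(l^2 + l - 2) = (l - 4)*(l - 1)*(l + 2)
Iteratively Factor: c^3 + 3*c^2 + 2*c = (c + 1)*(c^2 + 2*c) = (c + 1)*(c + 2)*(c)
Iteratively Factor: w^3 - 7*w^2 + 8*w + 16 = (w - 4)*(w^2 - 3*w - 4) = (w - 4)^2*(w + 1)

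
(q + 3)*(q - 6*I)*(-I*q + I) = -I*q^3 - 6*q^2 - 2*I*q^2 - 12*q + 3*I*q + 18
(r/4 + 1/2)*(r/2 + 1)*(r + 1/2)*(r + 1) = r^4/8 + 11*r^3/16 + 21*r^2/16 + r + 1/4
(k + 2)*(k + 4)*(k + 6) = k^3 + 12*k^2 + 44*k + 48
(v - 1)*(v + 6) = v^2 + 5*v - 6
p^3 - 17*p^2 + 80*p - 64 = (p - 8)^2*(p - 1)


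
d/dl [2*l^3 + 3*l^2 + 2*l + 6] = 6*l^2 + 6*l + 2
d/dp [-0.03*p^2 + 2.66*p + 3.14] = 2.66 - 0.06*p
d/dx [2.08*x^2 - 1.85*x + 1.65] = 4.16*x - 1.85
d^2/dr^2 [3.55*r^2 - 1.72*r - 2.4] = 7.10000000000000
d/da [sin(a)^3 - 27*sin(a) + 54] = 3*(sin(a)^2 - 9)*cos(a)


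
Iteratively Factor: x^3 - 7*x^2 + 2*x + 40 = (x - 5)*(x^2 - 2*x - 8) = (x - 5)*(x + 2)*(x - 4)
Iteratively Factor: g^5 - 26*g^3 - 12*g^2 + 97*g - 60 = (g + 4)*(g^4 - 4*g^3 - 10*g^2 + 28*g - 15) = (g + 3)*(g + 4)*(g^3 - 7*g^2 + 11*g - 5) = (g - 5)*(g + 3)*(g + 4)*(g^2 - 2*g + 1) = (g - 5)*(g - 1)*(g + 3)*(g + 4)*(g - 1)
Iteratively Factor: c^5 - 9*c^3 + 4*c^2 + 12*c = (c)*(c^4 - 9*c^2 + 4*c + 12) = c*(c + 1)*(c^3 - c^2 - 8*c + 12) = c*(c - 2)*(c + 1)*(c^2 + c - 6) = c*(c - 2)*(c + 1)*(c + 3)*(c - 2)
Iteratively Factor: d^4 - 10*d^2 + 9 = (d - 3)*(d^3 + 3*d^2 - d - 3) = (d - 3)*(d - 1)*(d^2 + 4*d + 3) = (d - 3)*(d - 1)*(d + 1)*(d + 3)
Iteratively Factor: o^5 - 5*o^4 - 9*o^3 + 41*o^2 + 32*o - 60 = (o + 2)*(o^4 - 7*o^3 + 5*o^2 + 31*o - 30) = (o - 3)*(o + 2)*(o^3 - 4*o^2 - 7*o + 10) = (o - 3)*(o - 1)*(o + 2)*(o^2 - 3*o - 10) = (o - 5)*(o - 3)*(o - 1)*(o + 2)*(o + 2)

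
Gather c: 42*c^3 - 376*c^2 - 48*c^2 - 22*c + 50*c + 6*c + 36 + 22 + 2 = 42*c^3 - 424*c^2 + 34*c + 60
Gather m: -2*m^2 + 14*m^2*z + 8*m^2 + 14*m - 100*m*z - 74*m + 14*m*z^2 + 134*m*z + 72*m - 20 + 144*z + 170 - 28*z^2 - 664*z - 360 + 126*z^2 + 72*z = m^2*(14*z + 6) + m*(14*z^2 + 34*z + 12) + 98*z^2 - 448*z - 210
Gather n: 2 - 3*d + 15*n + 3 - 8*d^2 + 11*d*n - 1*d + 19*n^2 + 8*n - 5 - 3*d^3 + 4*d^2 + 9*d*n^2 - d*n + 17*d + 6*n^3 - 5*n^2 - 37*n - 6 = -3*d^3 - 4*d^2 + 13*d + 6*n^3 + n^2*(9*d + 14) + n*(10*d - 14) - 6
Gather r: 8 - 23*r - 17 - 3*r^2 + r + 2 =-3*r^2 - 22*r - 7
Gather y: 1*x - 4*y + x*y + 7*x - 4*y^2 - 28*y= 8*x - 4*y^2 + y*(x - 32)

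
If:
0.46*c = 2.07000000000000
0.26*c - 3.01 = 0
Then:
No Solution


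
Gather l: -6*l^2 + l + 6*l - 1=-6*l^2 + 7*l - 1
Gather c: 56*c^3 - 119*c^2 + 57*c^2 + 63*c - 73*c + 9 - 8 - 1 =56*c^3 - 62*c^2 - 10*c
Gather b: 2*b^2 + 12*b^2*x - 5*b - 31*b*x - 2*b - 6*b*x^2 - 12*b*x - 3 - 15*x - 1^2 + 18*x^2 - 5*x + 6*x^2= b^2*(12*x + 2) + b*(-6*x^2 - 43*x - 7) + 24*x^2 - 20*x - 4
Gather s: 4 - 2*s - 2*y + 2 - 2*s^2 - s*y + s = -2*s^2 + s*(-y - 1) - 2*y + 6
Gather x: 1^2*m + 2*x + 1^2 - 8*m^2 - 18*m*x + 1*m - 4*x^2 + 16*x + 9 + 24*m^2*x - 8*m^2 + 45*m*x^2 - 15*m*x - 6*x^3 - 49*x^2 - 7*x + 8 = -16*m^2 + 2*m - 6*x^3 + x^2*(45*m - 53) + x*(24*m^2 - 33*m + 11) + 18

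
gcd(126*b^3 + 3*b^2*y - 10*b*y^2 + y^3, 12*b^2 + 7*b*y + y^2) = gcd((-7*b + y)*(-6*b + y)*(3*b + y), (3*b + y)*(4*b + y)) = 3*b + y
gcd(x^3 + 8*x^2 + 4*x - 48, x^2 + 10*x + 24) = x^2 + 10*x + 24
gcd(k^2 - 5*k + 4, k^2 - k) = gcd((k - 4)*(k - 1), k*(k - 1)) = k - 1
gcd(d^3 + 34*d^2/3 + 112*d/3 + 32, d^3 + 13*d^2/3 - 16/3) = d^2 + 16*d/3 + 16/3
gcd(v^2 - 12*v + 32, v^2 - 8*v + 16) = v - 4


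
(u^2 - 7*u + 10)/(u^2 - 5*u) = (u - 2)/u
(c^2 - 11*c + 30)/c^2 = 1 - 11/c + 30/c^2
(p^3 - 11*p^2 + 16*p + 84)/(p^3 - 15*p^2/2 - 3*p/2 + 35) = 2*(p - 6)/(2*p - 5)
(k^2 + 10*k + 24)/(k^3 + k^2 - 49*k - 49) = (k^2 + 10*k + 24)/(k^3 + k^2 - 49*k - 49)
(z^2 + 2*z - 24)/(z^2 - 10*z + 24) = (z + 6)/(z - 6)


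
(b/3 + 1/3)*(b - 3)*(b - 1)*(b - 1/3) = b^4/3 - 10*b^3/9 + 10*b/9 - 1/3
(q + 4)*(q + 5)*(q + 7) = q^3 + 16*q^2 + 83*q + 140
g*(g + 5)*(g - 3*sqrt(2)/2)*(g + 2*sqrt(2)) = g^4 + sqrt(2)*g^3/2 + 5*g^3 - 6*g^2 + 5*sqrt(2)*g^2/2 - 30*g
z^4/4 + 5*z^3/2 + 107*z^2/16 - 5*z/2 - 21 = (z/4 + 1)*(z - 3/2)*(z + 7/2)*(z + 4)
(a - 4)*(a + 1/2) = a^2 - 7*a/2 - 2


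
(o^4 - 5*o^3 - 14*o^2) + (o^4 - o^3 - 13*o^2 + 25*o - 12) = 2*o^4 - 6*o^3 - 27*o^2 + 25*o - 12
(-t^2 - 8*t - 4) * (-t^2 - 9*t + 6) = t^4 + 17*t^3 + 70*t^2 - 12*t - 24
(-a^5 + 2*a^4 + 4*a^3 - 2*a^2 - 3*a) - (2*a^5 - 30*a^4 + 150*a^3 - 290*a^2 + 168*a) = -3*a^5 + 32*a^4 - 146*a^3 + 288*a^2 - 171*a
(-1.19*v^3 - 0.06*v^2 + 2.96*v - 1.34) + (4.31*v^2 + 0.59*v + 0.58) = -1.19*v^3 + 4.25*v^2 + 3.55*v - 0.76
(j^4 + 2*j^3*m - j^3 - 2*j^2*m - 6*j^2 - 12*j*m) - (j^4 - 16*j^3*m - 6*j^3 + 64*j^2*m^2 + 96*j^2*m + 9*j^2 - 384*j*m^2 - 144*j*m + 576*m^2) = 18*j^3*m + 5*j^3 - 64*j^2*m^2 - 98*j^2*m - 15*j^2 + 384*j*m^2 + 132*j*m - 576*m^2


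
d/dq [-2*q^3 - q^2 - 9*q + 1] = -6*q^2 - 2*q - 9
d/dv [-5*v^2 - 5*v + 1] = -10*v - 5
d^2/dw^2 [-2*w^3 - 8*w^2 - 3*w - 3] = -12*w - 16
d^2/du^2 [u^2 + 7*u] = 2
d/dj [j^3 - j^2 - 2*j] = 3*j^2 - 2*j - 2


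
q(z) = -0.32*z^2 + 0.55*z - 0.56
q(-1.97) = -2.89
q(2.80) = -1.53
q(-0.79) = -1.19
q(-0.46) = -0.88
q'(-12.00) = 8.23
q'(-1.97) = 1.81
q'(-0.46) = 0.84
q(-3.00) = -5.09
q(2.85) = -1.59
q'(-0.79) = 1.06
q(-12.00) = -53.24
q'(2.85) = -1.27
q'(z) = 0.55 - 0.64*z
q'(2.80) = -1.24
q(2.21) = -0.91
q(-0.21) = -0.69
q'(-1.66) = 1.61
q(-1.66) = -2.35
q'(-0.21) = 0.68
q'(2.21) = -0.86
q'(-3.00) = 2.47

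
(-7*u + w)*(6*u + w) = -42*u^2 - u*w + w^2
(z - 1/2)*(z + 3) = z^2 + 5*z/2 - 3/2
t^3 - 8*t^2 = t^2*(t - 8)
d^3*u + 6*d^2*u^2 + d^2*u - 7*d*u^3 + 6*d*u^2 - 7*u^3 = (d - u)*(d + 7*u)*(d*u + u)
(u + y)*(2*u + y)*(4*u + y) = 8*u^3 + 14*u^2*y + 7*u*y^2 + y^3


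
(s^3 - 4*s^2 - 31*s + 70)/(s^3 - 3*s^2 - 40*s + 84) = (s + 5)/(s + 6)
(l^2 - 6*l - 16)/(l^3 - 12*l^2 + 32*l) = (l + 2)/(l*(l - 4))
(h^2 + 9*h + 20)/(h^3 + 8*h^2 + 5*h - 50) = (h + 4)/(h^2 + 3*h - 10)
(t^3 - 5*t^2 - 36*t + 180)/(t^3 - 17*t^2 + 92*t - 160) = (t^2 - 36)/(t^2 - 12*t + 32)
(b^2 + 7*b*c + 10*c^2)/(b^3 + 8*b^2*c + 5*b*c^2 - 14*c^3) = (b + 5*c)/(b^2 + 6*b*c - 7*c^2)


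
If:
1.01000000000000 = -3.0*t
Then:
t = -0.34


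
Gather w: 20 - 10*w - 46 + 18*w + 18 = 8*w - 8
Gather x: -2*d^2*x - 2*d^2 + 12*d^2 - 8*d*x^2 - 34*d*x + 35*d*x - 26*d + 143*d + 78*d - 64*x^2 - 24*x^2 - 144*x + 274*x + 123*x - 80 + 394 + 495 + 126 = 10*d^2 + 195*d + x^2*(-8*d - 88) + x*(-2*d^2 + d + 253) + 935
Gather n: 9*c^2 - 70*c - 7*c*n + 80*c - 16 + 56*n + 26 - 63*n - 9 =9*c^2 + 10*c + n*(-7*c - 7) + 1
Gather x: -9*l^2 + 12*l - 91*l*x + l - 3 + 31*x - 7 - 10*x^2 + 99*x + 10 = -9*l^2 + 13*l - 10*x^2 + x*(130 - 91*l)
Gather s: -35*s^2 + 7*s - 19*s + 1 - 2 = -35*s^2 - 12*s - 1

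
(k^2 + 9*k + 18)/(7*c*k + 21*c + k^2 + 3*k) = (k + 6)/(7*c + k)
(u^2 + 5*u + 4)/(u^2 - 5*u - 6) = (u + 4)/(u - 6)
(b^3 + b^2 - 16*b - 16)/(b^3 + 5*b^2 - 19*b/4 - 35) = 4*(b^2 - 3*b - 4)/(4*b^2 + 4*b - 35)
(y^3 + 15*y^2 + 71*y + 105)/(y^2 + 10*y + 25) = (y^2 + 10*y + 21)/(y + 5)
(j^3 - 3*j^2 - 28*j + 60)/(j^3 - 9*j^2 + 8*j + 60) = (j^2 + 3*j - 10)/(j^2 - 3*j - 10)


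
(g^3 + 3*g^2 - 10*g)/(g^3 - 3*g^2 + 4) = g*(g + 5)/(g^2 - g - 2)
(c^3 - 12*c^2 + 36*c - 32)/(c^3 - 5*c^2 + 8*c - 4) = (c - 8)/(c - 1)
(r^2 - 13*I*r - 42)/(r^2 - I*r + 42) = (r - 6*I)/(r + 6*I)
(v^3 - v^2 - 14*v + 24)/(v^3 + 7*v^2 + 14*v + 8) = (v^2 - 5*v + 6)/(v^2 + 3*v + 2)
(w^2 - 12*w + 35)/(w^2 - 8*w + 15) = (w - 7)/(w - 3)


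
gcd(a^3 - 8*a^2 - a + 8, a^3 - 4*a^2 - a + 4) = a^2 - 1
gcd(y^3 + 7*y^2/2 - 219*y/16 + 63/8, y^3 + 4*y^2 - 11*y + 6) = y + 6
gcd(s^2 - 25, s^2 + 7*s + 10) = s + 5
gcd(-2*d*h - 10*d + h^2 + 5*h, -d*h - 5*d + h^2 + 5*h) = h + 5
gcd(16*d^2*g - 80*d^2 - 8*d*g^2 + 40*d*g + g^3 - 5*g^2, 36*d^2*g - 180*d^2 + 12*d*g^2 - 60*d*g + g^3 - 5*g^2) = g - 5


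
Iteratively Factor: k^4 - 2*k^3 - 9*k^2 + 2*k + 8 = (k + 1)*(k^3 - 3*k^2 - 6*k + 8) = (k - 4)*(k + 1)*(k^2 + k - 2) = (k - 4)*(k - 1)*(k + 1)*(k + 2)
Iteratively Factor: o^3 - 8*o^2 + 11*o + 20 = (o - 5)*(o^2 - 3*o - 4) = (o - 5)*(o + 1)*(o - 4)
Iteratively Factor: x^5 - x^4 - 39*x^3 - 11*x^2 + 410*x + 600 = (x - 5)*(x^4 + 4*x^3 - 19*x^2 - 106*x - 120) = (x - 5)*(x + 4)*(x^3 - 19*x - 30) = (x - 5)*(x + 3)*(x + 4)*(x^2 - 3*x - 10) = (x - 5)*(x + 2)*(x + 3)*(x + 4)*(x - 5)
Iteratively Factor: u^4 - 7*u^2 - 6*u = (u - 3)*(u^3 + 3*u^2 + 2*u) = u*(u - 3)*(u^2 + 3*u + 2) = u*(u - 3)*(u + 1)*(u + 2)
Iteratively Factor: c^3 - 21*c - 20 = (c - 5)*(c^2 + 5*c + 4) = (c - 5)*(c + 4)*(c + 1)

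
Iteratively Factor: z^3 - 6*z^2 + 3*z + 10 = (z + 1)*(z^2 - 7*z + 10) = (z - 2)*(z + 1)*(z - 5)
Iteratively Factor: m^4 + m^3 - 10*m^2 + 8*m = (m)*(m^3 + m^2 - 10*m + 8) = m*(m - 1)*(m^2 + 2*m - 8) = m*(m - 2)*(m - 1)*(m + 4)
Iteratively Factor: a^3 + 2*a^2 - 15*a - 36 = (a - 4)*(a^2 + 6*a + 9) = (a - 4)*(a + 3)*(a + 3)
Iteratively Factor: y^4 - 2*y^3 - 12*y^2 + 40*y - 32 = (y - 2)*(y^3 - 12*y + 16) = (y - 2)^2*(y^2 + 2*y - 8) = (y - 2)^3*(y + 4)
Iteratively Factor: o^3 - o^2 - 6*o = (o - 3)*(o^2 + 2*o) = o*(o - 3)*(o + 2)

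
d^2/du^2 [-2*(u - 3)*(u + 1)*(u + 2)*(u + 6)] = -24*u^2 - 72*u + 28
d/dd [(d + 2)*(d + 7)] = 2*d + 9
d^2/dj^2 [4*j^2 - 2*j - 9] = 8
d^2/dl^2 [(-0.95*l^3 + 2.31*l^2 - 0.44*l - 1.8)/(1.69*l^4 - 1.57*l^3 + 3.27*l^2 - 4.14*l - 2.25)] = (-5.42658999999999*l^9 + 39.585546*l^8 - 20.355036*l^7 - 201.093226*l^6 + 266.479044*l^5 - 76.217616*l^4 + 62.839008*l^3 - 200.28411*l^2 + 136.07919*l - 56.60361)/(4.826809*l^12 - 13.452231*l^11 + 40.515384*l^10 - 91.400401*l^9 + 125.022969*l^8 - 182.431359*l^7 + 158.146506*l^6 - 49.771584*l^5 + 33.881976*l^4 + 87.957981*l^3 - 66.029175*l^2 - 62.87625*l - 11.390625)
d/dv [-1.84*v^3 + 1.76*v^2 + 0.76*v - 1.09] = -5.52*v^2 + 3.52*v + 0.76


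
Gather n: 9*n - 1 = 9*n - 1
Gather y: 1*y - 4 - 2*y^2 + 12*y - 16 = -2*y^2 + 13*y - 20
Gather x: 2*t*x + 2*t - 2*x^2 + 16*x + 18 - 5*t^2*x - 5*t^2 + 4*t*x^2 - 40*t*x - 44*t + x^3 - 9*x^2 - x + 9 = -5*t^2 - 42*t + x^3 + x^2*(4*t - 11) + x*(-5*t^2 - 38*t + 15) + 27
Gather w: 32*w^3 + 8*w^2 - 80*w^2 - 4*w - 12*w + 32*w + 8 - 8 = 32*w^3 - 72*w^2 + 16*w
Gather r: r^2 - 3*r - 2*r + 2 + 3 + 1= r^2 - 5*r + 6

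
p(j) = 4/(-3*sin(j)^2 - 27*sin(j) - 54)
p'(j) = 4*(6*sin(j)*cos(j) + 27*cos(j))/(-3*sin(j)^2 - 27*sin(j) - 54)^2 = 4*(2*sin(j) + 9)*cos(j)/(3*(sin(j)^2 + 9*sin(j) + 18)^2)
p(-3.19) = -0.07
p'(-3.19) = -0.04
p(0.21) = -0.07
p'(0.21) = 0.03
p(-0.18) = -0.08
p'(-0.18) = 0.04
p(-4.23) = -0.05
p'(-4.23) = -0.01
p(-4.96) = -0.05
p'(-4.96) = 0.00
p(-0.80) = -0.11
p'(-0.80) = 0.05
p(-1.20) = -0.13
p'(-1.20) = 0.03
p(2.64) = -0.06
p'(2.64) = -0.02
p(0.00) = -0.07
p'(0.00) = 0.04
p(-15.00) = -0.11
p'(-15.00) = -0.05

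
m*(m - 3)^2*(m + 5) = m^4 - m^3 - 21*m^2 + 45*m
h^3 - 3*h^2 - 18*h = h*(h - 6)*(h + 3)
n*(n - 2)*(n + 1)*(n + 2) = n^4 + n^3 - 4*n^2 - 4*n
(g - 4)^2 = g^2 - 8*g + 16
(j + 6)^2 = j^2 + 12*j + 36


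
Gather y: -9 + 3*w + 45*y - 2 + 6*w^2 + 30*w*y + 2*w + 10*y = 6*w^2 + 5*w + y*(30*w + 55) - 11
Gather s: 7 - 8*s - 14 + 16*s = 8*s - 7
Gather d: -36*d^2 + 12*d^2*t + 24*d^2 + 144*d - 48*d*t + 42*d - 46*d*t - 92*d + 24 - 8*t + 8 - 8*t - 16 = d^2*(12*t - 12) + d*(94 - 94*t) - 16*t + 16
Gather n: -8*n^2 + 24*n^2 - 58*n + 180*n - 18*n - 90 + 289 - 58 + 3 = 16*n^2 + 104*n + 144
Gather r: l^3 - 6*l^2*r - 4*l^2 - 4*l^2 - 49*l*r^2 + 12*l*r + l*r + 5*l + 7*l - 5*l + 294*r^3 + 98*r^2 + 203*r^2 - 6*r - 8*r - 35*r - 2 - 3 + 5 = l^3 - 8*l^2 + 7*l + 294*r^3 + r^2*(301 - 49*l) + r*(-6*l^2 + 13*l - 49)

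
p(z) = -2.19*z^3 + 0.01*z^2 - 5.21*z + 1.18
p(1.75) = -19.64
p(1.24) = -9.44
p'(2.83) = -57.77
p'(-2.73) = -54.23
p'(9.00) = -537.20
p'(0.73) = -8.70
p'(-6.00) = -241.85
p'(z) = -6.57*z^2 + 0.02*z - 5.21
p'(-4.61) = -144.93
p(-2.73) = 60.04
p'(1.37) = -17.51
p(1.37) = -11.57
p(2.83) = -63.12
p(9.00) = -1641.41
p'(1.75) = -25.30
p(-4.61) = 239.97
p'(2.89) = -60.03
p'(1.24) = -15.29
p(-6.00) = 505.84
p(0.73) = -3.47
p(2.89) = -66.65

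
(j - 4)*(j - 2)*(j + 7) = j^3 + j^2 - 34*j + 56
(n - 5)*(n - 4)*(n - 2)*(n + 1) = n^4 - 10*n^3 + 27*n^2 - 2*n - 40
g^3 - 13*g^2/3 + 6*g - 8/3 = (g - 2)*(g - 4/3)*(g - 1)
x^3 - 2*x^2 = x^2*(x - 2)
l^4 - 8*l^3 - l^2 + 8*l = l*(l - 8)*(l - 1)*(l + 1)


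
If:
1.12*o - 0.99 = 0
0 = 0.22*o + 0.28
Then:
No Solution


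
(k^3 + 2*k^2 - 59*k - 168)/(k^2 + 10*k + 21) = k - 8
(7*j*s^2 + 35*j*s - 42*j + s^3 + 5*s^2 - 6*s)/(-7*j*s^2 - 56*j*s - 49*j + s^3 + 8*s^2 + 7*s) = (-7*j*s^2 - 35*j*s + 42*j - s^3 - 5*s^2 + 6*s)/(7*j*s^2 + 56*j*s + 49*j - s^3 - 8*s^2 - 7*s)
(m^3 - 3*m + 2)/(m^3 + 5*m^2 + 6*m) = (m^2 - 2*m + 1)/(m*(m + 3))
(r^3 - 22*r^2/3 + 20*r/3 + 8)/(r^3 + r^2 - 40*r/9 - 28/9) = 3*(r - 6)/(3*r + 7)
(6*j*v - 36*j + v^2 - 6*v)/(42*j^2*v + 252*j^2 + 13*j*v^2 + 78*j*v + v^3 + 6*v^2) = (v - 6)/(7*j*v + 42*j + v^2 + 6*v)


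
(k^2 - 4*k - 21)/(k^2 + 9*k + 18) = (k - 7)/(k + 6)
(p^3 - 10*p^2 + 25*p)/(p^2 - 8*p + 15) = p*(p - 5)/(p - 3)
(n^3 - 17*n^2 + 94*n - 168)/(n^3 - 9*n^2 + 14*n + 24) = (n - 7)/(n + 1)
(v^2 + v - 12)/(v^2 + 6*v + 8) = (v - 3)/(v + 2)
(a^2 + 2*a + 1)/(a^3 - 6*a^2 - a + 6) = (a + 1)/(a^2 - 7*a + 6)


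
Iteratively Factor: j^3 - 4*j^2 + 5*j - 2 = (j - 2)*(j^2 - 2*j + 1) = (j - 2)*(j - 1)*(j - 1)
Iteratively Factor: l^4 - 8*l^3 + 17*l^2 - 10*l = (l)*(l^3 - 8*l^2 + 17*l - 10) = l*(l - 5)*(l^2 - 3*l + 2) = l*(l - 5)*(l - 2)*(l - 1)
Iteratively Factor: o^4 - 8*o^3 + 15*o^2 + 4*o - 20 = (o - 2)*(o^3 - 6*o^2 + 3*o + 10) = (o - 2)*(o + 1)*(o^2 - 7*o + 10) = (o - 5)*(o - 2)*(o + 1)*(o - 2)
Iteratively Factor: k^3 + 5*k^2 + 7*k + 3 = (k + 1)*(k^2 + 4*k + 3) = (k + 1)^2*(k + 3)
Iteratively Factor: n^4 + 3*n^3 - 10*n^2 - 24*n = (n - 3)*(n^3 + 6*n^2 + 8*n) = n*(n - 3)*(n^2 + 6*n + 8) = n*(n - 3)*(n + 4)*(n + 2)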